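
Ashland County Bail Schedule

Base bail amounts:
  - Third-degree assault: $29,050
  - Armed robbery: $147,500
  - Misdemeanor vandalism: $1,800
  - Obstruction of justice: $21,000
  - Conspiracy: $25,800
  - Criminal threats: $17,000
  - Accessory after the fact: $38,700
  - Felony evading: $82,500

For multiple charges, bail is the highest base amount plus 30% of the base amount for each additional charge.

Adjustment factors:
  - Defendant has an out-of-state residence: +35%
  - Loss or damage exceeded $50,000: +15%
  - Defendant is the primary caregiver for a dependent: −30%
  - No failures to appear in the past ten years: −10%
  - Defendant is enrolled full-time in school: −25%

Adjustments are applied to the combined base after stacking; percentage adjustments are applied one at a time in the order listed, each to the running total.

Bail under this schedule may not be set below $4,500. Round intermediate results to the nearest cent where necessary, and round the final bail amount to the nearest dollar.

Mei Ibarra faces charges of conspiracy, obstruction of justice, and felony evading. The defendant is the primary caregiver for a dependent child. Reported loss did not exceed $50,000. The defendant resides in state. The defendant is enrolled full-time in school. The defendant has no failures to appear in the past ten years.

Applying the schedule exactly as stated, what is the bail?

Base amounts from the schedule: conspiracy $25,800; obstruction of justice $21,000; felony evading $82,500.
Stacking rule: highest base plus 30% of each additional charge. Highest is felony evading at $82,500. Additional: $25,800 × 30% = $7,740; $21,000 × 30% = $6,300. Combined base = $82,500 + $14,040 = $96,540.
Defendant is the primary caregiver for a dependent (−30%): $96,540 × 0.7 = $67,578.
No failures to appear in the past ten years (−10%): $67,578 × 0.9 = $60,820.20.
Defendant is enrolled full-time in school (−25%): $60,820.20 × 0.75 = $45,615.15.
$45,615.15 is at or above the $4,500 minimum.
Rounded to the nearest dollar: $45,615.

$45,615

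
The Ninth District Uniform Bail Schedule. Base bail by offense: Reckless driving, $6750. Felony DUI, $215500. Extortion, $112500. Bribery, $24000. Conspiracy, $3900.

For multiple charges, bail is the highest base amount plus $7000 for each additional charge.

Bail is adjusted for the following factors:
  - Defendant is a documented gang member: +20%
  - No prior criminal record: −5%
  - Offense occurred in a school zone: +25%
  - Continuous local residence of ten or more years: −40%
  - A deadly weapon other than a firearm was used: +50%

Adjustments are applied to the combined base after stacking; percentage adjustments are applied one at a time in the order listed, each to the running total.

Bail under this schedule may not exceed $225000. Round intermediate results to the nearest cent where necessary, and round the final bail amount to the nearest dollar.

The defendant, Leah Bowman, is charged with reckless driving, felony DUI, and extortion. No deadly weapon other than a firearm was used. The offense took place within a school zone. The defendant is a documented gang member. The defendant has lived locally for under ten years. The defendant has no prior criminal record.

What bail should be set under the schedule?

$225000

Base amounts from the schedule: reckless driving $6750; felony DUI $215500; extortion $112500.
Stacking rule: highest base plus $7000 per additional charge. Highest is felony DUI at $215500; 2 additional charges → +$14000. Combined base = $229500.
Defendant is a documented gang member (+20%): $229500 × 1.2 = $275400.
No prior criminal record (−5%): $275400 × 0.95 = $261630.
Offense occurred in a school zone (+25%): $261630 × 1.25 = $327037.50.
Result $327037.50 exceeds the maximum of $225000; bail is capped at $225000.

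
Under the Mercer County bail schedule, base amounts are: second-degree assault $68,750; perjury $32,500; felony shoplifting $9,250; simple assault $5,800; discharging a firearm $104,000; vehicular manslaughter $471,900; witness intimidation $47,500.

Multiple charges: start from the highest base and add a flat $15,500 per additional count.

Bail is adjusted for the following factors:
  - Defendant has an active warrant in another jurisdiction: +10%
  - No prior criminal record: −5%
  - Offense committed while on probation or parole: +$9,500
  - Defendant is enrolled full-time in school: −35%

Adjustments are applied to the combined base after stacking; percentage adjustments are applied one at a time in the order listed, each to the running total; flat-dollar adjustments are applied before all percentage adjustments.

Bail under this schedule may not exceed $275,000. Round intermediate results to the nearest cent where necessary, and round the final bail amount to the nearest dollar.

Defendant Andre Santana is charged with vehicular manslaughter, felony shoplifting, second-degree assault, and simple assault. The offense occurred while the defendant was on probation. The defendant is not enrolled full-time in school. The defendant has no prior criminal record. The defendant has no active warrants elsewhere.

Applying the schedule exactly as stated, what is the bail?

Base amounts from the schedule: vehicular manslaughter $471,900; felony shoplifting $9,250; second-degree assault $68,750; simple assault $5,800.
Stacking rule: highest base plus $15,500 per additional charge. Highest is vehicular manslaughter at $471,900; 3 additional charges → +$46,500. Combined base = $518,400.
Offense committed while on probation or parole (+$9,500 flat): $518,400 + $9,500 = $527,900.
No prior criminal record (−5%): $527,900 × 0.95 = $501,505.
Result $501,505 exceeds the maximum of $275,000; bail is capped at $275,000.

$275,000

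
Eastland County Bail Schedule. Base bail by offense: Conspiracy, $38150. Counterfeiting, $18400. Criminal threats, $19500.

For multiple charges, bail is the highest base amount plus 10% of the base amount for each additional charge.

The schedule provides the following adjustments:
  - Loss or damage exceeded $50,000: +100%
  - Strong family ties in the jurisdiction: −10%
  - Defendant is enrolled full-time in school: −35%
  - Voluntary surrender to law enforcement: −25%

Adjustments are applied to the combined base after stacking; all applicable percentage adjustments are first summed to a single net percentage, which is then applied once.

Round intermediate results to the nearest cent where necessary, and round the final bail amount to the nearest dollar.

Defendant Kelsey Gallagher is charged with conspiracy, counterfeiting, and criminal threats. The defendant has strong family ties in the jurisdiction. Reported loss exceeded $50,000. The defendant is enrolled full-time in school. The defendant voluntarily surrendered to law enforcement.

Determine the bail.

Base amounts from the schedule: conspiracy $38150; counterfeiting $18400; criminal threats $19500.
Stacking rule: highest base plus 10% of each additional charge. Highest is conspiracy at $38150. Additional: $18400 × 10% = $1840; $19500 × 10% = $1950. Combined base = $38150 + $3790 = $41940.
Net percentage adjustment: +100% −10% −35% −25% = +30%. $41940 × 1.3 = $54522.

$54522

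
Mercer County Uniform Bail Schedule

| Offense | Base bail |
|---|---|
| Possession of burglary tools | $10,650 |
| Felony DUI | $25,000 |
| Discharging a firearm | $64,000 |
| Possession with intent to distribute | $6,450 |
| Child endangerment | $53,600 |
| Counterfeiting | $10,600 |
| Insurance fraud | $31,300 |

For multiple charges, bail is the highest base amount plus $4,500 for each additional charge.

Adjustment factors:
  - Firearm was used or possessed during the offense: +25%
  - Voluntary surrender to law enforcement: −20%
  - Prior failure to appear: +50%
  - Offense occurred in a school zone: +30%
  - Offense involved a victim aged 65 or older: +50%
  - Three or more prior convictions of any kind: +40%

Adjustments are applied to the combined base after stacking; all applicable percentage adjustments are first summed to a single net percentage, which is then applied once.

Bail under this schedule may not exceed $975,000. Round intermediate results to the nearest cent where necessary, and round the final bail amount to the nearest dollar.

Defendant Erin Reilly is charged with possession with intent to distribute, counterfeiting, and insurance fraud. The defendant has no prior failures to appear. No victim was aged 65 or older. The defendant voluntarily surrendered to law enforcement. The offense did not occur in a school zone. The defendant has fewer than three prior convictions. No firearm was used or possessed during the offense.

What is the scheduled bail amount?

$32,240

Base amounts from the schedule: possession with intent to distribute $6,450; counterfeiting $10,600; insurance fraud $31,300.
Stacking rule: highest base plus $4,500 per additional charge. Highest is insurance fraud at $31,300; 2 additional charges → +$9,000. Combined base = $40,300.
Voluntary surrender to law enforcement (−20%): $40,300 × 0.8 = $32,240.
$32,240 is within the $975,000 maximum.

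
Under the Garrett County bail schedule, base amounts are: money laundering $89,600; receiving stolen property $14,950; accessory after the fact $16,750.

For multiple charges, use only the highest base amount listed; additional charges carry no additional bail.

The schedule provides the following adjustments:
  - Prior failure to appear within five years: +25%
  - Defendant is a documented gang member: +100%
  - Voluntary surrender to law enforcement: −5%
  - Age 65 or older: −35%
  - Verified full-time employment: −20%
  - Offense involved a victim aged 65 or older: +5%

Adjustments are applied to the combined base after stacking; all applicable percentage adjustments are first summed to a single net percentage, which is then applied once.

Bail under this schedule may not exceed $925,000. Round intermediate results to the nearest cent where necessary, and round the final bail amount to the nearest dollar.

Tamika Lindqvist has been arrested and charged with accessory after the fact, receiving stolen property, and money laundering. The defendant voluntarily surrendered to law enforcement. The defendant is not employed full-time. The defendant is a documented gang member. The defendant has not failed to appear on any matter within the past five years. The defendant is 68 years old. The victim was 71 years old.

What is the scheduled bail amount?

Base amounts from the schedule: accessory after the fact $16,750; receiving stolen property $14,950; money laundering $89,600.
Stacking rule: use the highest base only. Highest is money laundering at $89,600. Combined base = $89,600.
Net percentage adjustment: +100% −5% −35% +5% = +65%. $89,600 × 1.65 = $147,840.
$147,840 is within the $925,000 maximum.

$147,840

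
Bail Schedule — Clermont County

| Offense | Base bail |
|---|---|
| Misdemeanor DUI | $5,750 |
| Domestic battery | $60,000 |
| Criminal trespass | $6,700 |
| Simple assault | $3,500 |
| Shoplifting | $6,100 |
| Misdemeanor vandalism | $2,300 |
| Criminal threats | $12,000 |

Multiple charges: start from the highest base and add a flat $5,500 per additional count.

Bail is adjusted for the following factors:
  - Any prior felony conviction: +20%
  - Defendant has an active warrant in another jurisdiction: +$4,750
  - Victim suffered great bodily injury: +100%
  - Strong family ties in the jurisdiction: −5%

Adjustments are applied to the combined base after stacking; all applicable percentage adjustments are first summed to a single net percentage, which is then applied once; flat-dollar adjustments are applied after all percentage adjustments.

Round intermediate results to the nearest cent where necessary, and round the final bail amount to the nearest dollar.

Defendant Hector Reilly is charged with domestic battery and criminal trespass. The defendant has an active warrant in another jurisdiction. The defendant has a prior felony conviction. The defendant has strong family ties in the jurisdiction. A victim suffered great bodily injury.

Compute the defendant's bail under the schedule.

$145,575

Base amounts from the schedule: domestic battery $60,000; criminal trespass $6,700.
Stacking rule: highest base plus $5,500 per additional charge. Highest is domestic battery at $60,000; 1 additional charge → +$5,500. Combined base = $65,500.
Net percentage adjustment: +20% +100% −5% = +115%. $65,500 × 2.15 = $140,825.
Defendant has an active warrant in another jurisdiction (+$4,750 flat): $140,825 + $4,750 = $145,575.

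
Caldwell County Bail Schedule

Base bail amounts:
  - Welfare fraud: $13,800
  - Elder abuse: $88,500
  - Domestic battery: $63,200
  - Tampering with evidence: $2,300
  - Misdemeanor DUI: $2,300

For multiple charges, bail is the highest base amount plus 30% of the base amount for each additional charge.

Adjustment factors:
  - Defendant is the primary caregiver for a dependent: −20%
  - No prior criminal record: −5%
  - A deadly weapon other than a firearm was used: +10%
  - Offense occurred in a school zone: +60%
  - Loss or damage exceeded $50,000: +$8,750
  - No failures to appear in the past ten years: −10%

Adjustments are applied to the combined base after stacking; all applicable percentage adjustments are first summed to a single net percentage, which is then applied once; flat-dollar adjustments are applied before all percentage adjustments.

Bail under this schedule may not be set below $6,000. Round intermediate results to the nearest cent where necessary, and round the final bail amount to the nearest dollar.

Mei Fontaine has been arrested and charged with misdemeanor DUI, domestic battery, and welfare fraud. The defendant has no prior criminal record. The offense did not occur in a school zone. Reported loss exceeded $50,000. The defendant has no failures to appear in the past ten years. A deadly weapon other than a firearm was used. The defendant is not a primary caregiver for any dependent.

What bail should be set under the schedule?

$72,941

Base amounts from the schedule: misdemeanor DUI $2,300; domestic battery $63,200; welfare fraud $13,800.
Stacking rule: highest base plus 30% of each additional charge. Highest is domestic battery at $63,200. Additional: $2,300 × 30% = $690; $13,800 × 30% = $4,140. Combined base = $63,200 + $4,830 = $68,030.
Loss or damage exceeded $50,000 (+$8,750 flat): $68,030 + $8,750 = $76,780.
Net percentage adjustment: −5% +10% −10% = −5%. $76,780 × 0.95 = $72,941.
$72,941 is at or above the $6,000 minimum.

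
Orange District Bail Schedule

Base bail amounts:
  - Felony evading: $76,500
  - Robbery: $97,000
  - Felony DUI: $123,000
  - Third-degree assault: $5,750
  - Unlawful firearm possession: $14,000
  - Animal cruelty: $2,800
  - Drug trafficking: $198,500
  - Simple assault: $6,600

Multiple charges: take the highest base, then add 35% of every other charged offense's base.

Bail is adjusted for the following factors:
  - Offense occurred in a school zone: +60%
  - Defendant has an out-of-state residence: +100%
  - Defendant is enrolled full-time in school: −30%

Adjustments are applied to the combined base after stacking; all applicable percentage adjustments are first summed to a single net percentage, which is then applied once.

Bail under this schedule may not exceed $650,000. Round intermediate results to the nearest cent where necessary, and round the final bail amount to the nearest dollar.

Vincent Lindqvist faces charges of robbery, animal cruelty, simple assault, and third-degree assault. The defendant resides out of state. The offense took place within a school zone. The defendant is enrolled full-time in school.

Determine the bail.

Base amounts from the schedule: robbery $97,000; animal cruelty $2,800; simple assault $6,600; third-degree assault $5,750.
Stacking rule: highest base plus 35% of each additional charge. Highest is robbery at $97,000. Additional: $2,800 × 35% = $980; $6,600 × 35% = $2,310; $5,750 × 35% = $2,012.50. Combined base = $97,000 + $5,302.50 = $102,302.50.
Net percentage adjustment: +60% +100% −30% = +130%. $102,302.50 × 2.3 = $235,295.75.
$235,295.75 is within the $650,000 maximum.
Rounded to the nearest dollar: $235,296.

$235,296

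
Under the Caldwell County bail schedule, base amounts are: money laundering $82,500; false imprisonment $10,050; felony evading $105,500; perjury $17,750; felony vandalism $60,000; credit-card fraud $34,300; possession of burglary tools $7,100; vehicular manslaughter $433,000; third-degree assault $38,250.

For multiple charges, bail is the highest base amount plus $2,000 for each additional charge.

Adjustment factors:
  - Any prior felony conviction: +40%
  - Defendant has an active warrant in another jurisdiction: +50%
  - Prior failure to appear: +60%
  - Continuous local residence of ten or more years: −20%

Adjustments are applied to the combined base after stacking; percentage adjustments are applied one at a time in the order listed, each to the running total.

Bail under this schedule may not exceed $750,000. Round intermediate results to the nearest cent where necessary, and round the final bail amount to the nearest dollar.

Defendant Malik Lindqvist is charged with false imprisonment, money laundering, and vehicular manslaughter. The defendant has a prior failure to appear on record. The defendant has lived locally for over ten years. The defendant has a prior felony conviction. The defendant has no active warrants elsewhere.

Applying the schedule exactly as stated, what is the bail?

Base amounts from the schedule: false imprisonment $10,050; money laundering $82,500; vehicular manslaughter $433,000.
Stacking rule: highest base plus $2,000 per additional charge. Highest is vehicular manslaughter at $433,000; 2 additional charges → +$4,000. Combined base = $437,000.
Any prior felony conviction (+40%): $437,000 × 1.4 = $611,800.
Prior failure to appear (+60%): $611,800 × 1.6 = $978,880.
Continuous local residence of ten or more years (−20%): $978,880 × 0.8 = $783,104.
Result $783,104 exceeds the maximum of $750,000; bail is capped at $750,000.

$750,000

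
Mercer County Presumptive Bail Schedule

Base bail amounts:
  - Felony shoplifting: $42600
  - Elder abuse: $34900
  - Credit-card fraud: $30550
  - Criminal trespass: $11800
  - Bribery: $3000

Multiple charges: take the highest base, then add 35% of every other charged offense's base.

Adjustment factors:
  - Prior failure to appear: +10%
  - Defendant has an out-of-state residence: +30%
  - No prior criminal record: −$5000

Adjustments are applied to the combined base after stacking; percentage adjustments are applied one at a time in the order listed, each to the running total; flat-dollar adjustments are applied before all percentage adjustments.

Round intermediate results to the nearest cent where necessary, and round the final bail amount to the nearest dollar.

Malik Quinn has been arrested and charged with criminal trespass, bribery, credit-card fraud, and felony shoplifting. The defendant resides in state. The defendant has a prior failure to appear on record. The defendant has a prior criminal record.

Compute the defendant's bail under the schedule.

$64320

Base amounts from the schedule: criminal trespass $11800; bribery $3000; credit-card fraud $30550; felony shoplifting $42600.
Stacking rule: highest base plus 35% of each additional charge. Highest is felony shoplifting at $42600. Additional: $11800 × 35% = $4130; $3000 × 35% = $1050; $30550 × 35% = $10692.50. Combined base = $42600 + $15872.50 = $58472.50.
Prior failure to appear (+10%): $58472.50 × 1.1 = $64319.75.
Rounded to the nearest dollar: $64320.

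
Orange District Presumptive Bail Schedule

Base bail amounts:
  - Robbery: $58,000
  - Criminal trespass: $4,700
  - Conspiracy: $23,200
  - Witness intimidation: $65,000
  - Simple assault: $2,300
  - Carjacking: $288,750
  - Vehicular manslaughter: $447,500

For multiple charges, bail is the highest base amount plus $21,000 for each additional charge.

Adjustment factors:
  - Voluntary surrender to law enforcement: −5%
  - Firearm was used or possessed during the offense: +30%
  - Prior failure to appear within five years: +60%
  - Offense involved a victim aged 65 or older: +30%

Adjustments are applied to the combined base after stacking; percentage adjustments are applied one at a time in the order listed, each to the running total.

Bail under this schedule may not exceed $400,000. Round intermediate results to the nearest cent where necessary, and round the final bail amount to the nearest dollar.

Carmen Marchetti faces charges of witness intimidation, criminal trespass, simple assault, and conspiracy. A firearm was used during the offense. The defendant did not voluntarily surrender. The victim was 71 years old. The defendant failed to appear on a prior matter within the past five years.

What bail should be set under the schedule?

$346,112

Base amounts from the schedule: witness intimidation $65,000; criminal trespass $4,700; simple assault $2,300; conspiracy $23,200.
Stacking rule: highest base plus $21,000 per additional charge. Highest is witness intimidation at $65,000; 3 additional charges → +$63,000. Combined base = $128,000.
Firearm was used or possessed during the offense (+30%): $128,000 × 1.3 = $166,400.
Prior failure to appear within five years (+60%): $166,400 × 1.6 = $266,240.
Offense involved a victim aged 65 or older (+30%): $266,240 × 1.3 = $346,112.
$346,112 is within the $400,000 maximum.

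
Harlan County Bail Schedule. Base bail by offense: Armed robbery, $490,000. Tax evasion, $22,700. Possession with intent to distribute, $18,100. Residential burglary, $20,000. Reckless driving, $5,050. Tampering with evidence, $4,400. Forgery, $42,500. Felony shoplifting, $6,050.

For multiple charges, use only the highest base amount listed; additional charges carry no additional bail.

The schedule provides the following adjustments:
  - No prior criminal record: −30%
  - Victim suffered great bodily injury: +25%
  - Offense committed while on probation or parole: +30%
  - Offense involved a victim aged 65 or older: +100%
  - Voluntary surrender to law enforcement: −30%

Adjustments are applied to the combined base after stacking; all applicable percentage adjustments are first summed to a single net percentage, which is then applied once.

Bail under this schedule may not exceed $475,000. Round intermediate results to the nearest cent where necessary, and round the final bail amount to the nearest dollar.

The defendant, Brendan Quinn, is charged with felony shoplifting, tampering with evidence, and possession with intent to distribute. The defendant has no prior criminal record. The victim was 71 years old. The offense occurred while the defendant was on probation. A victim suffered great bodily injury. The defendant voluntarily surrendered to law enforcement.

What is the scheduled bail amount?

$35,295

Base amounts from the schedule: felony shoplifting $6,050; tampering with evidence $4,400; possession with intent to distribute $18,100.
Stacking rule: use the highest base only. Highest is possession with intent to distribute at $18,100. Combined base = $18,100.
Net percentage adjustment: −30% +25% +30% +100% −30% = +95%. $18,100 × 1.95 = $35,295.
$35,295 is within the $475,000 maximum.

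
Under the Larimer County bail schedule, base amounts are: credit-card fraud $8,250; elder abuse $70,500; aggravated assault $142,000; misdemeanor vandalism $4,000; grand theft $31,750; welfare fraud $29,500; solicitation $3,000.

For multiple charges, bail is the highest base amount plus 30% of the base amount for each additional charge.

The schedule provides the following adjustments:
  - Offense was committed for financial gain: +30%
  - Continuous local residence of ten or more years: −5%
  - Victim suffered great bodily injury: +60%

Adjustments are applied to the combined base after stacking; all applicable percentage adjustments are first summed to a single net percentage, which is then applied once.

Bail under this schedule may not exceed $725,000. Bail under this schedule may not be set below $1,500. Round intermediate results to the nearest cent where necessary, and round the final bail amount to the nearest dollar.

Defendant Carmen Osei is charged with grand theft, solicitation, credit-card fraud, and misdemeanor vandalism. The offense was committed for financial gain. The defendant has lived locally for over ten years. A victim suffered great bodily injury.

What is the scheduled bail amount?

$67,201

Base amounts from the schedule: grand theft $31,750; solicitation $3,000; credit-card fraud $8,250; misdemeanor vandalism $4,000.
Stacking rule: highest base plus 30% of each additional charge. Highest is grand theft at $31,750. Additional: $3,000 × 30% = $900; $8,250 × 30% = $2,475; $4,000 × 30% = $1,200. Combined base = $31,750 + $4,575 = $36,325.
Net percentage adjustment: +30% −5% +60% = +85%. $36,325 × 1.85 = $67,201.25.
$67,201.25 is within the $725,000 maximum.
$67,201.25 is at or above the $1,500 minimum.
Rounded to the nearest dollar: $67,201.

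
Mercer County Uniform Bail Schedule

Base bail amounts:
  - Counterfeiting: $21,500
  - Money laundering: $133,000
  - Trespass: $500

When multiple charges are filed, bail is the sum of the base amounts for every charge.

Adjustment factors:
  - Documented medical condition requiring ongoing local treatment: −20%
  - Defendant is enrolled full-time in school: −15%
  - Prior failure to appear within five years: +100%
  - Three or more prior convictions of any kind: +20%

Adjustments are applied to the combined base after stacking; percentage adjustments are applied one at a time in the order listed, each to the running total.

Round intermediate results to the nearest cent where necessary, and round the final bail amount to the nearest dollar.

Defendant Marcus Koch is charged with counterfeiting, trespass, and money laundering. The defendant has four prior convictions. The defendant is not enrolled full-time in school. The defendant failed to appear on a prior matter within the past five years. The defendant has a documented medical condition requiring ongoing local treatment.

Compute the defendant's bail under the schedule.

Base amounts from the schedule: counterfeiting $21,500; trespass $500; money laundering $133,000.
Stacking rule: sum of all bases. $21,500 + $500 + $133,000 = $155,000.
Documented medical condition requiring ongoing local treatment (−20%): $155,000 × 0.8 = $124,000.
Prior failure to appear within five years (+100%): $124,000 × 2 = $248,000.
Three or more prior convictions of any kind (+20%): $248,000 × 1.2 = $297,600.

$297,600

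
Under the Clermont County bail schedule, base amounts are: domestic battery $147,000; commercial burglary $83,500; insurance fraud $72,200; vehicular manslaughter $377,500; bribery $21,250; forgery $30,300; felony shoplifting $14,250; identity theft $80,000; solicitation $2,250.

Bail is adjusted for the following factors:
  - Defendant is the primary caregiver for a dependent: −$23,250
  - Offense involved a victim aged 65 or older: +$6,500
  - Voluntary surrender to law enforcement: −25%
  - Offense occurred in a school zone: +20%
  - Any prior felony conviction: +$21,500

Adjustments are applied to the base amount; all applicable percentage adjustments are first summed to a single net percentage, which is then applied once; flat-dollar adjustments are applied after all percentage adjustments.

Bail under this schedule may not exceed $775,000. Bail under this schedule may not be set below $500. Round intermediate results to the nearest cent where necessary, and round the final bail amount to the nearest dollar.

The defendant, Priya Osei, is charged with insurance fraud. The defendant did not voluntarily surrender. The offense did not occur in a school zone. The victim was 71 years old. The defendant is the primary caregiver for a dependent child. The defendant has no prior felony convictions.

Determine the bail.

Base amounts from the schedule: insurance fraud $72,200.
Single charge. Combined base = $72,200.
Defendant is the primary caregiver for a dependent (−$23,250 flat): $72,200 − $23,250 = $48,950.
Offense involved a victim aged 65 or older (+$6,500 flat): $48,950 + $6,500 = $55,450.
$55,450 is within the $775,000 maximum.
$55,450 is at or above the $500 minimum.

$55,450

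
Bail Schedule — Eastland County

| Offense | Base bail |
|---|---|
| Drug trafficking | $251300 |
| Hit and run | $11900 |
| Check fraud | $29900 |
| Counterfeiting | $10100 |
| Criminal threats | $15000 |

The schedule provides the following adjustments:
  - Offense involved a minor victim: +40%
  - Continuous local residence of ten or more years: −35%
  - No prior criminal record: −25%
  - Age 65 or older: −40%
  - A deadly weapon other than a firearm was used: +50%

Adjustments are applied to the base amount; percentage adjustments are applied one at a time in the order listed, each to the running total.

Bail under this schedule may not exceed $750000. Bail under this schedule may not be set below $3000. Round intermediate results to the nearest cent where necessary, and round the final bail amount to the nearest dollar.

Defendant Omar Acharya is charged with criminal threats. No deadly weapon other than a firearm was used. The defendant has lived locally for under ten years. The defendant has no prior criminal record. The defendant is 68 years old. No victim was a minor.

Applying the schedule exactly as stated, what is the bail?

Base amounts from the schedule: criminal threats $15000.
Single charge. Combined base = $15000.
No prior criminal record (−25%): $15000 × 0.75 = $11250.
Age 65 or older (−40%): $11250 × 0.6 = $6750.
$6750 is within the $750000 maximum.
$6750 is at or above the $3000 minimum.

$6750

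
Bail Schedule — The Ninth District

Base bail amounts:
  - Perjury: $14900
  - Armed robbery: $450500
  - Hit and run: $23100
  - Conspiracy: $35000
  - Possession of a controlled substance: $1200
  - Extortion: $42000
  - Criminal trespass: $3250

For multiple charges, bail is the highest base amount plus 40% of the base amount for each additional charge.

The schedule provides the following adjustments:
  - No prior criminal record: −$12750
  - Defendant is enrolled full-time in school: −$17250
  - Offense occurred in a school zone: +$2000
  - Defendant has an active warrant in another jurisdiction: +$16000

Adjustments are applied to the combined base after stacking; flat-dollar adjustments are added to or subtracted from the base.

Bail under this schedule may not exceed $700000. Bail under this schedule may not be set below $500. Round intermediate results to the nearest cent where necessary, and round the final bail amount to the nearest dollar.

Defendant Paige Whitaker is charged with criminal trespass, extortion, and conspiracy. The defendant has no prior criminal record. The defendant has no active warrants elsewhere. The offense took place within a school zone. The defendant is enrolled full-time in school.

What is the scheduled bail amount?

$29300

Base amounts from the schedule: criminal trespass $3250; extortion $42000; conspiracy $35000.
Stacking rule: highest base plus 40% of each additional charge. Highest is extortion at $42000. Additional: $3250 × 40% = $1300; $35000 × 40% = $14000. Combined base = $42000 + $15300 = $57300.
No prior criminal record (−$12750 flat): $57300 − $12750 = $44550.
Defendant is enrolled full-time in school (−$17250 flat): $44550 − $17250 = $27300.
Offense occurred in a school zone (+$2000 flat): $27300 + $2000 = $29300.
$29300 is within the $700000 maximum.
$29300 is at or above the $500 minimum.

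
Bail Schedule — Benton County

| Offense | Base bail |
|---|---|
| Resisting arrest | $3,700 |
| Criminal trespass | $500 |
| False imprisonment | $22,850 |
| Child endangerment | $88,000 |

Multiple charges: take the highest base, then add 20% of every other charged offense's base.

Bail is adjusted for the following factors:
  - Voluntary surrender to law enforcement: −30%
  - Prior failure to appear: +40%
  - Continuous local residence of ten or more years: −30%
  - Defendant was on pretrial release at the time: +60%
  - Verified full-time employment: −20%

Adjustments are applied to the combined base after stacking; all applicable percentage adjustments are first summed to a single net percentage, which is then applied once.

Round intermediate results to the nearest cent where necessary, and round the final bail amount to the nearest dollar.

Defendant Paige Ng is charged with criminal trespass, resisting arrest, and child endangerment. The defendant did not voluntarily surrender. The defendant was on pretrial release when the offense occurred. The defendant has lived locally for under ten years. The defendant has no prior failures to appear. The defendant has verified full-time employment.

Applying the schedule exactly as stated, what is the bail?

Base amounts from the schedule: criminal trespass $500; resisting arrest $3,700; child endangerment $88,000.
Stacking rule: highest base plus 20% of each additional charge. Highest is child endangerment at $88,000. Additional: $500 × 20% = $100; $3,700 × 20% = $740. Combined base = $88,000 + $840 = $88,840.
Net percentage adjustment: +60% −20% = +40%. $88,840 × 1.4 = $124,376.

$124,376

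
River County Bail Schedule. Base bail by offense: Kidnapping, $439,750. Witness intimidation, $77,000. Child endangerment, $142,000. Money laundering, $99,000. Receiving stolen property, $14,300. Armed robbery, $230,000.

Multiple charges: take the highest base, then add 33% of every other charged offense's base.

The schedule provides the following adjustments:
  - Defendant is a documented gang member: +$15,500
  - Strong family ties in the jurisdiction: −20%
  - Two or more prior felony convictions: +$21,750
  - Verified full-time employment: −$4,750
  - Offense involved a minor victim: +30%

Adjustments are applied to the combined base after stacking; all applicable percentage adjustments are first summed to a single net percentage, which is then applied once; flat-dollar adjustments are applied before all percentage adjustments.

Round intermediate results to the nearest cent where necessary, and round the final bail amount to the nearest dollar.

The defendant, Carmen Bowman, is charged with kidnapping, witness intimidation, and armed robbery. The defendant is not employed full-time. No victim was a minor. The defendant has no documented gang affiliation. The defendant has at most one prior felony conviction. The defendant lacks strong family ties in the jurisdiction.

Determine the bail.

Base amounts from the schedule: kidnapping $439,750; witness intimidation $77,000; armed robbery $230,000.
Stacking rule: highest base plus 33% of each additional charge. Highest is kidnapping at $439,750. Additional: $77,000 × 33% = $25,410; $230,000 × 33% = $75,900. Combined base = $439,750 + $101,310 = $541,060.
No adjustment factors apply to this defendant.

$541,060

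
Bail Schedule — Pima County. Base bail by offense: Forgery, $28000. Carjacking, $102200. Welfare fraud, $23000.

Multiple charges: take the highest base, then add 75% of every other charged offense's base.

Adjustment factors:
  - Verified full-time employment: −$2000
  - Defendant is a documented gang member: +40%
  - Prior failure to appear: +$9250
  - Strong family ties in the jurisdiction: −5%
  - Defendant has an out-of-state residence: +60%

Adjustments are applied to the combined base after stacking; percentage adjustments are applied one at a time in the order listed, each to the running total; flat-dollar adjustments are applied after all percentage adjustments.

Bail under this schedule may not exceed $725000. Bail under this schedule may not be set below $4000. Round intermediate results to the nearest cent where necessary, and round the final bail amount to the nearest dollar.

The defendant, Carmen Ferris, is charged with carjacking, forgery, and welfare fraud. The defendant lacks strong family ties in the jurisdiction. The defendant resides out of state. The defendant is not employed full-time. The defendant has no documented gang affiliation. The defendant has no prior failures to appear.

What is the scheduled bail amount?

$224720

Base amounts from the schedule: carjacking $102200; forgery $28000; welfare fraud $23000.
Stacking rule: highest base plus 75% of each additional charge. Highest is carjacking at $102200. Additional: $28000 × 75% = $21000; $23000 × 75% = $17250. Combined base = $102200 + $38250 = $140450.
Defendant has an out-of-state residence (+60%): $140450 × 1.6 = $224720.
$224720 is within the $725000 maximum.
$224720 is at or above the $4000 minimum.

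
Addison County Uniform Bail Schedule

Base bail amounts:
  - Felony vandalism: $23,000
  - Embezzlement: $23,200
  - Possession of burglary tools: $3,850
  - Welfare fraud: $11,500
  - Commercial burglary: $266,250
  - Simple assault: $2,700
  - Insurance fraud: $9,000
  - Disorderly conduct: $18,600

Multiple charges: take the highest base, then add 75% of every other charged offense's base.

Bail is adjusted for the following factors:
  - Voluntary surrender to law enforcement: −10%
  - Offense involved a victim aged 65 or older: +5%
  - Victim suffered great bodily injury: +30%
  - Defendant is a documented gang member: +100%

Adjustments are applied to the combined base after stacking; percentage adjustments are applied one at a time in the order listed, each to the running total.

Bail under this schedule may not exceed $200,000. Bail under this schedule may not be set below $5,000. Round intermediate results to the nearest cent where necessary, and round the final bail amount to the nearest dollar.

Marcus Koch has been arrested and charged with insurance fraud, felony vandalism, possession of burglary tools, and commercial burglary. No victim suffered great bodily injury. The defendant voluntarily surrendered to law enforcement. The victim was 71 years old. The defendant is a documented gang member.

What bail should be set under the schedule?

Base amounts from the schedule: insurance fraud $9,000; felony vandalism $23,000; possession of burglary tools $3,850; commercial burglary $266,250.
Stacking rule: highest base plus 75% of each additional charge. Highest is commercial burglary at $266,250. Additional: $9,000 × 75% = $6,750; $23,000 × 75% = $17,250; $3,850 × 75% = $2,887.50. Combined base = $266,250 + $26,887.50 = $293,137.50.
Voluntary surrender to law enforcement (−10%): $293,137.50 × 0.9 = $263,823.75.
Offense involved a victim aged 65 or older (+5%): $263,823.75 × 1.05 = $277,014.94.
Defendant is a documented gang member (+100%): $277,014.94 × 2 = $554,029.88.
Result $554,029.88 exceeds the maximum of $200,000; bail is capped at $200,000.
$200,000 is at or above the $5,000 minimum.

$200,000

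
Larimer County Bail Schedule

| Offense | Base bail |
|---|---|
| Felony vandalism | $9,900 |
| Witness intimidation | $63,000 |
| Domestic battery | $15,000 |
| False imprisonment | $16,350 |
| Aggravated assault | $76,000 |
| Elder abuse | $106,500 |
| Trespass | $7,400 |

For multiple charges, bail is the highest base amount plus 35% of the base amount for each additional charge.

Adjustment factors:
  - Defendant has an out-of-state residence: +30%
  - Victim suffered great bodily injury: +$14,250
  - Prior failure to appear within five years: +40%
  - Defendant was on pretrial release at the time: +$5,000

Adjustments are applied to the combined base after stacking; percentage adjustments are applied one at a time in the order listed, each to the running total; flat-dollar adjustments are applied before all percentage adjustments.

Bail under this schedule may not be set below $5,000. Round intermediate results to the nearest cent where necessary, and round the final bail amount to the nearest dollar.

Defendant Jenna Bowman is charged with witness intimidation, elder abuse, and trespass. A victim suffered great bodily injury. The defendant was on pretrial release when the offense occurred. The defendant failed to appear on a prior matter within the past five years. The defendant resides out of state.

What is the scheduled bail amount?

$273,710

Base amounts from the schedule: witness intimidation $63,000; elder abuse $106,500; trespass $7,400.
Stacking rule: highest base plus 35% of each additional charge. Highest is elder abuse at $106,500. Additional: $63,000 × 35% = $22,050; $7,400 × 35% = $2,590. Combined base = $106,500 + $24,640 = $131,140.
Victim suffered great bodily injury (+$14,250 flat): $131,140 + $14,250 = $145,390.
Defendant was on pretrial release at the time (+$5,000 flat): $145,390 + $5,000 = $150,390.
Defendant has an out-of-state residence (+30%): $150,390 × 1.3 = $195,507.
Prior failure to appear within five years (+40%): $195,507 × 1.4 = $273,709.80.
$273,709.80 is at or above the $5,000 minimum.
Rounded to the nearest dollar: $273,710.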